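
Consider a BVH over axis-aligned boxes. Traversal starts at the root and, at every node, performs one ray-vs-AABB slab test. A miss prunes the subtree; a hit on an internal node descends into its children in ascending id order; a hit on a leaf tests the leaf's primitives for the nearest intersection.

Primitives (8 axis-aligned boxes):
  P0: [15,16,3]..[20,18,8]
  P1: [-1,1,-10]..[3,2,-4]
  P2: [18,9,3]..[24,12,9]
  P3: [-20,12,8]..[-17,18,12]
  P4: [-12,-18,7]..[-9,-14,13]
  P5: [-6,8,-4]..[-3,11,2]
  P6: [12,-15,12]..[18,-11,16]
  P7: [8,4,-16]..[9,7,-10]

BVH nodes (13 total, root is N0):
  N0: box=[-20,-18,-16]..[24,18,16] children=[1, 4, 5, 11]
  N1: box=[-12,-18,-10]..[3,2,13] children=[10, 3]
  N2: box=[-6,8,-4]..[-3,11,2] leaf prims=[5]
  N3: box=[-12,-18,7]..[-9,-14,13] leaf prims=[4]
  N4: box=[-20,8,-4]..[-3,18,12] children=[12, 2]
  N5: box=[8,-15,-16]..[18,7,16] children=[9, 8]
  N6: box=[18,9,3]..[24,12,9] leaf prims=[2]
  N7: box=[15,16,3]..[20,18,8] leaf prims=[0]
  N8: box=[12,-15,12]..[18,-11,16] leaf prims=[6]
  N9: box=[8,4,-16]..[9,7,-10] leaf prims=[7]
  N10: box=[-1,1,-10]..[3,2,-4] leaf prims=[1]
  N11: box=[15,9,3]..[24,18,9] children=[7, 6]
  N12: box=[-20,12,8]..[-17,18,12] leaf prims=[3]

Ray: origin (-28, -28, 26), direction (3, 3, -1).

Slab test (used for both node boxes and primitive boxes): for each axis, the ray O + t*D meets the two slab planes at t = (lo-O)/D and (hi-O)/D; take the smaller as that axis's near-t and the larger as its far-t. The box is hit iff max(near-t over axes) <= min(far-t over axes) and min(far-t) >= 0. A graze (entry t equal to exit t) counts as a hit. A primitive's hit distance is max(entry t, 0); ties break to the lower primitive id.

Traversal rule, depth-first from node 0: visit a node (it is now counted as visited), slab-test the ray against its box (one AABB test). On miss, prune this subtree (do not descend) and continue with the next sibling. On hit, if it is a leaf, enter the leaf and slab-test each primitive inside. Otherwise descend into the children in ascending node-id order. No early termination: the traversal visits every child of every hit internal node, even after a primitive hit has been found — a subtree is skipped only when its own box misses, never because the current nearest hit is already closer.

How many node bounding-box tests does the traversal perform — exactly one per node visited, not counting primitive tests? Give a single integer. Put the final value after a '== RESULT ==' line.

Walk:
N0 x:[8/3,52/3] y:[10/3,46/3] z:[10,42] -> hit [10,46/3], descend [1, 4, 5, 11]
  N1 x:[16/3,31/3] y:[10/3,10] z:[13,36] -> miss, prune
  N4 x:[8/3,25/3] y:[12,46/3] z:[14,30] -> miss, prune
  N5 x:[12,46/3] y:[13/3,35/3] z:[10,42] -> miss, prune
  N11 x:[43/3,52/3] y:[37/3,46/3] z:[17,23] -> miss, prune

Summary -> nodes [0, 1, 4, 5, 11]; box-tests=5; leaf-entries=0; first=miss

== RESULT ==
5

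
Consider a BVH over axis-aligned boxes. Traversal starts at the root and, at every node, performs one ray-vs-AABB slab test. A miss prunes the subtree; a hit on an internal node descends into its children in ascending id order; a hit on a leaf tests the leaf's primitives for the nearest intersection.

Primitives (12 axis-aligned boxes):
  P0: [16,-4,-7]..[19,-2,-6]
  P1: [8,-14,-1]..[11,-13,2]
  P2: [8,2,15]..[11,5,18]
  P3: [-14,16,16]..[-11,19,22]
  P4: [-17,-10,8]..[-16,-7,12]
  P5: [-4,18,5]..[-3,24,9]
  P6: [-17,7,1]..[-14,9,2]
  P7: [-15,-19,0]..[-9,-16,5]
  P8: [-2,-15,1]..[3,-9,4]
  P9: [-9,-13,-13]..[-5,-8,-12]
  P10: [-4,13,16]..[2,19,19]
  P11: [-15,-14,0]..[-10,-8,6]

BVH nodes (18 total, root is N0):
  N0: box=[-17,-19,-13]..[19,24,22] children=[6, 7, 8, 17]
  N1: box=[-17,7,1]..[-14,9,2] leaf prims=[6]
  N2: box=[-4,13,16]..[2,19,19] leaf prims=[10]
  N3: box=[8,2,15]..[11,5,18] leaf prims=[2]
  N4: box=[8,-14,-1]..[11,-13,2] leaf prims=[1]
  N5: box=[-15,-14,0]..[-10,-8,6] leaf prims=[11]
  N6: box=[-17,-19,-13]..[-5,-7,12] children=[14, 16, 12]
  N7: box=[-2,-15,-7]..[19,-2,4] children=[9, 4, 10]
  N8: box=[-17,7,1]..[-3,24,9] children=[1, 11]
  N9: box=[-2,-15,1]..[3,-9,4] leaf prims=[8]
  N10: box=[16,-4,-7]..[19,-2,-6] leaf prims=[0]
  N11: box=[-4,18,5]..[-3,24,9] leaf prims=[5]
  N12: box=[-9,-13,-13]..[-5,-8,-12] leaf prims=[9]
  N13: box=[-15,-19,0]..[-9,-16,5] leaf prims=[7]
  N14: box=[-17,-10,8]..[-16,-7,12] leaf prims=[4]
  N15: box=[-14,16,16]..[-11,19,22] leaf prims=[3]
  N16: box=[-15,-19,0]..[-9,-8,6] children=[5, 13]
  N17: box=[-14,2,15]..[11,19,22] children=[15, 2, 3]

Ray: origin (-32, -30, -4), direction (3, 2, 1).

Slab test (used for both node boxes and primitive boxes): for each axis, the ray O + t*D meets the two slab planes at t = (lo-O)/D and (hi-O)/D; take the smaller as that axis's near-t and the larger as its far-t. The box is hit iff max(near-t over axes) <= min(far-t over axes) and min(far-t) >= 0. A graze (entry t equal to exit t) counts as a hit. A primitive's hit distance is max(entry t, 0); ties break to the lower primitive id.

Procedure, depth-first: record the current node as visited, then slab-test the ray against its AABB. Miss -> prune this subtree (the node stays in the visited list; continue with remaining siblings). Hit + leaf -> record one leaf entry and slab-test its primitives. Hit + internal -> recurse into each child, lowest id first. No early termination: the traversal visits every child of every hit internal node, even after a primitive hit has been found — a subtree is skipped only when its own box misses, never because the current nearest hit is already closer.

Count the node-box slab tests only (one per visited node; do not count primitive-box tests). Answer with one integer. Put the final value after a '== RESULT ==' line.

Trace the traversal:
N0 x:[5,17] y:[11/2,27] z:[-9,26] -> hit [11/2,17], descend [6, 7, 8, 17]
  N6 x:[5,9] y:[11/2,23/2] z:[-9,16] -> hit [11/2,9], descend [12, 14, 16]
    N12 x:[23/3,9] y:[17/2,11] z:[-9,-8] -> miss, prune
    N14 x:[5,16/3] y:[10,23/2] z:[12,16] -> miss, prune
    N16 x:[17/3,23/3] y:[11/2,11] z:[4,10] -> hit [17/3,23/3], descend [5, 13]
      N5 x:[17/3,22/3] y:[8,11] z:[4,10] -> miss, prune
      N13 x:[17/3,23/3] y:[11/2,7] z:[4,9] -> hit [17/3,7] leaf, test {P7@t=17/3}
  N7 x:[10,17] y:[15/2,14] z:[-3,8] -> miss, prune
  N8 x:[5,29/3] y:[37/2,27] z:[5,13] -> miss, prune
  N17 x:[6,43/3] y:[16,49/2] z:[19,26] -> miss, prune

order=[0, 6, 12, 14, 16, 5, 13, 7, 8, 17]  |boxes|=10  |leaves|=1  hit=P7

== RESULT ==
10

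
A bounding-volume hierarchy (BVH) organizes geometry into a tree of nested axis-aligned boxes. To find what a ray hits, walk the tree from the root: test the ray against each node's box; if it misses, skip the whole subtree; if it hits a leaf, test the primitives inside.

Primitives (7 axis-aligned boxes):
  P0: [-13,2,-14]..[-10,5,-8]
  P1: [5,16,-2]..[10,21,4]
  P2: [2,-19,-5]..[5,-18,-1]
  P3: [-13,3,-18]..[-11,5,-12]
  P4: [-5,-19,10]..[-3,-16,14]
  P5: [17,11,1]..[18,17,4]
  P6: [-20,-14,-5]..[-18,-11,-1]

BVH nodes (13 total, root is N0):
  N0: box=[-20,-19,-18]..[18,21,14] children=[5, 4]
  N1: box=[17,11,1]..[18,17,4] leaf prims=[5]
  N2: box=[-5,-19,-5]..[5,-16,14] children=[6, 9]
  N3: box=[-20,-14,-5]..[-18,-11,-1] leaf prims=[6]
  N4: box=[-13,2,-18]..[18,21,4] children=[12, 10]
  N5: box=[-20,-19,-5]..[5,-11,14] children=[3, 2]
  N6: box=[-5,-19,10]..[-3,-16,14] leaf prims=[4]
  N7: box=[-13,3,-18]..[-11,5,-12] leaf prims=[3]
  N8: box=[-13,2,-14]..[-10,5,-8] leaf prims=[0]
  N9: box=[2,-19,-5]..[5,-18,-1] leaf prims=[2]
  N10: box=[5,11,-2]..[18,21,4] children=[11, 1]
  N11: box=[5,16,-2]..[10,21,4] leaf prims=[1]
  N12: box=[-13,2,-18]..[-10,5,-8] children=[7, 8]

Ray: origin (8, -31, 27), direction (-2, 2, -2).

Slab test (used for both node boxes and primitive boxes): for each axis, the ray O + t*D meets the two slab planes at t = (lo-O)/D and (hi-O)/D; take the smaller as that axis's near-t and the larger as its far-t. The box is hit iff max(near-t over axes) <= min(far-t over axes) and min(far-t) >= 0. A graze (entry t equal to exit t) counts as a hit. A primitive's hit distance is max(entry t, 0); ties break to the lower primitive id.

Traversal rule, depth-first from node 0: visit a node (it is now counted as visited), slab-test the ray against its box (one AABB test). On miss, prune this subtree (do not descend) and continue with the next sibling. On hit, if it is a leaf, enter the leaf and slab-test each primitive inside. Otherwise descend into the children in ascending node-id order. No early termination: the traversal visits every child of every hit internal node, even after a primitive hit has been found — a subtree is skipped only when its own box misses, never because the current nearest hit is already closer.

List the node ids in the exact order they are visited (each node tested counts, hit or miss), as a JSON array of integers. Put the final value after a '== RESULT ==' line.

Trace the traversal:
N0 x:[-5,14] y:[6,26] z:[13/2,45/2] -> hit [13/2,14], descend [4, 5]
  N4 x:[-5,21/2] y:[33/2,26] z:[23/2,45/2] -> miss, prune
  N5 x:[3/2,14] y:[6,10] z:[13/2,16] -> hit [13/2,10], descend [2, 3]
    N2 x:[3/2,13/2] y:[6,15/2] z:[13/2,16] -> hit [13/2,13/2], descend [6, 9]
      N6 x:[11/2,13/2] y:[6,15/2] z:[13/2,17/2] -> hit [13/2,13/2] leaf, test {P4@t=13/2}
      N9 x:[3/2,3] y:[6,13/2] z:[14,16] -> miss, prune
    N3 x:[13,14] y:[17/2,10] z:[14,16] -> miss, prune

Summary -> nodes [0, 4, 5, 2, 6, 9, 3]; box-tests=7; leaf-entries=1; first=P4

== RESULT ==
[0, 4, 5, 2, 6, 9, 3]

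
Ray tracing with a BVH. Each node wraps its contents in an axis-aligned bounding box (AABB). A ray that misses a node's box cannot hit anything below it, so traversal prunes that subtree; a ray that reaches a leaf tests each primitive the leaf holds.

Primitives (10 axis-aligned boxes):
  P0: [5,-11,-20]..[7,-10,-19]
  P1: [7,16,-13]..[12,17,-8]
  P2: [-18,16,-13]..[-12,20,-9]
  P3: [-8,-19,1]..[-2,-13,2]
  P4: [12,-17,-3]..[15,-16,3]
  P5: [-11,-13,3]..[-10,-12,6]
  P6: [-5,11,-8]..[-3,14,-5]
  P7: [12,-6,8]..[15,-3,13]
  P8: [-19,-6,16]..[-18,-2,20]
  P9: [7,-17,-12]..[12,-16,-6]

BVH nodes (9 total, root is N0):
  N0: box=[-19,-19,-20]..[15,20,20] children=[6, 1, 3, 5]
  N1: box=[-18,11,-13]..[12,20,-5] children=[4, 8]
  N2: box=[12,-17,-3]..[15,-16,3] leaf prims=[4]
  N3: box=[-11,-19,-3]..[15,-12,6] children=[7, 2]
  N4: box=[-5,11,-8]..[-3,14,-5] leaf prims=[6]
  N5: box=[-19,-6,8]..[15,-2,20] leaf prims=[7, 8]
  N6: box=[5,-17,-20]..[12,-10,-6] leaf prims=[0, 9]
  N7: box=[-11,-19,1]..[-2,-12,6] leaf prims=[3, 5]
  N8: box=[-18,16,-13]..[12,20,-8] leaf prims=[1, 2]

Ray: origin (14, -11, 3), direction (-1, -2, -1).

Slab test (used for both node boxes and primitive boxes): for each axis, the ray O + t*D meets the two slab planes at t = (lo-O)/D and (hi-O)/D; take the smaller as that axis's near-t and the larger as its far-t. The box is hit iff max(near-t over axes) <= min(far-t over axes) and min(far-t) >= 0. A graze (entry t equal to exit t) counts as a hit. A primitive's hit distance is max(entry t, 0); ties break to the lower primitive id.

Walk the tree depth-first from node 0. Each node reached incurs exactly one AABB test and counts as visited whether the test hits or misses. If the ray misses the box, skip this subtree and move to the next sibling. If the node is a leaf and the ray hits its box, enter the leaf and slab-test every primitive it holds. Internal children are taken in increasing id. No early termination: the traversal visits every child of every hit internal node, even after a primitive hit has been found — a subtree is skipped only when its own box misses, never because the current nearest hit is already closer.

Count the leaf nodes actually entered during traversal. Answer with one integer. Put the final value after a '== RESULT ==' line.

Trace the traversal:
N0 x:[-1,33] y:[-31/2,4] z:[-17,23] -> hit [-1,4], descend [1, 3, 5, 6]
  N1 x:[2,32] y:[-31/2,-11] z:[8,16] -> miss, prune
  N3 x:[-1,25] y:[1/2,4] z:[-3,6] -> hit [1/2,4], descend [2, 7]
    N2 x:[-1,2] y:[5/2,3] z:[0,6] -> miss, prune
    N7 x:[16,25] y:[1/2,4] z:[-3,2] -> miss, prune
  N5 x:[-1,33] y:[-9/2,-5/2] z:[-17,-5] -> miss, prune
  N6 x:[2,9] y:[-1/2,3] z:[9,23] -> miss, prune

order=[0, 1, 3, 2, 7, 5, 6]  |boxes|=7  |leaves|=0  hit=miss

== RESULT ==
0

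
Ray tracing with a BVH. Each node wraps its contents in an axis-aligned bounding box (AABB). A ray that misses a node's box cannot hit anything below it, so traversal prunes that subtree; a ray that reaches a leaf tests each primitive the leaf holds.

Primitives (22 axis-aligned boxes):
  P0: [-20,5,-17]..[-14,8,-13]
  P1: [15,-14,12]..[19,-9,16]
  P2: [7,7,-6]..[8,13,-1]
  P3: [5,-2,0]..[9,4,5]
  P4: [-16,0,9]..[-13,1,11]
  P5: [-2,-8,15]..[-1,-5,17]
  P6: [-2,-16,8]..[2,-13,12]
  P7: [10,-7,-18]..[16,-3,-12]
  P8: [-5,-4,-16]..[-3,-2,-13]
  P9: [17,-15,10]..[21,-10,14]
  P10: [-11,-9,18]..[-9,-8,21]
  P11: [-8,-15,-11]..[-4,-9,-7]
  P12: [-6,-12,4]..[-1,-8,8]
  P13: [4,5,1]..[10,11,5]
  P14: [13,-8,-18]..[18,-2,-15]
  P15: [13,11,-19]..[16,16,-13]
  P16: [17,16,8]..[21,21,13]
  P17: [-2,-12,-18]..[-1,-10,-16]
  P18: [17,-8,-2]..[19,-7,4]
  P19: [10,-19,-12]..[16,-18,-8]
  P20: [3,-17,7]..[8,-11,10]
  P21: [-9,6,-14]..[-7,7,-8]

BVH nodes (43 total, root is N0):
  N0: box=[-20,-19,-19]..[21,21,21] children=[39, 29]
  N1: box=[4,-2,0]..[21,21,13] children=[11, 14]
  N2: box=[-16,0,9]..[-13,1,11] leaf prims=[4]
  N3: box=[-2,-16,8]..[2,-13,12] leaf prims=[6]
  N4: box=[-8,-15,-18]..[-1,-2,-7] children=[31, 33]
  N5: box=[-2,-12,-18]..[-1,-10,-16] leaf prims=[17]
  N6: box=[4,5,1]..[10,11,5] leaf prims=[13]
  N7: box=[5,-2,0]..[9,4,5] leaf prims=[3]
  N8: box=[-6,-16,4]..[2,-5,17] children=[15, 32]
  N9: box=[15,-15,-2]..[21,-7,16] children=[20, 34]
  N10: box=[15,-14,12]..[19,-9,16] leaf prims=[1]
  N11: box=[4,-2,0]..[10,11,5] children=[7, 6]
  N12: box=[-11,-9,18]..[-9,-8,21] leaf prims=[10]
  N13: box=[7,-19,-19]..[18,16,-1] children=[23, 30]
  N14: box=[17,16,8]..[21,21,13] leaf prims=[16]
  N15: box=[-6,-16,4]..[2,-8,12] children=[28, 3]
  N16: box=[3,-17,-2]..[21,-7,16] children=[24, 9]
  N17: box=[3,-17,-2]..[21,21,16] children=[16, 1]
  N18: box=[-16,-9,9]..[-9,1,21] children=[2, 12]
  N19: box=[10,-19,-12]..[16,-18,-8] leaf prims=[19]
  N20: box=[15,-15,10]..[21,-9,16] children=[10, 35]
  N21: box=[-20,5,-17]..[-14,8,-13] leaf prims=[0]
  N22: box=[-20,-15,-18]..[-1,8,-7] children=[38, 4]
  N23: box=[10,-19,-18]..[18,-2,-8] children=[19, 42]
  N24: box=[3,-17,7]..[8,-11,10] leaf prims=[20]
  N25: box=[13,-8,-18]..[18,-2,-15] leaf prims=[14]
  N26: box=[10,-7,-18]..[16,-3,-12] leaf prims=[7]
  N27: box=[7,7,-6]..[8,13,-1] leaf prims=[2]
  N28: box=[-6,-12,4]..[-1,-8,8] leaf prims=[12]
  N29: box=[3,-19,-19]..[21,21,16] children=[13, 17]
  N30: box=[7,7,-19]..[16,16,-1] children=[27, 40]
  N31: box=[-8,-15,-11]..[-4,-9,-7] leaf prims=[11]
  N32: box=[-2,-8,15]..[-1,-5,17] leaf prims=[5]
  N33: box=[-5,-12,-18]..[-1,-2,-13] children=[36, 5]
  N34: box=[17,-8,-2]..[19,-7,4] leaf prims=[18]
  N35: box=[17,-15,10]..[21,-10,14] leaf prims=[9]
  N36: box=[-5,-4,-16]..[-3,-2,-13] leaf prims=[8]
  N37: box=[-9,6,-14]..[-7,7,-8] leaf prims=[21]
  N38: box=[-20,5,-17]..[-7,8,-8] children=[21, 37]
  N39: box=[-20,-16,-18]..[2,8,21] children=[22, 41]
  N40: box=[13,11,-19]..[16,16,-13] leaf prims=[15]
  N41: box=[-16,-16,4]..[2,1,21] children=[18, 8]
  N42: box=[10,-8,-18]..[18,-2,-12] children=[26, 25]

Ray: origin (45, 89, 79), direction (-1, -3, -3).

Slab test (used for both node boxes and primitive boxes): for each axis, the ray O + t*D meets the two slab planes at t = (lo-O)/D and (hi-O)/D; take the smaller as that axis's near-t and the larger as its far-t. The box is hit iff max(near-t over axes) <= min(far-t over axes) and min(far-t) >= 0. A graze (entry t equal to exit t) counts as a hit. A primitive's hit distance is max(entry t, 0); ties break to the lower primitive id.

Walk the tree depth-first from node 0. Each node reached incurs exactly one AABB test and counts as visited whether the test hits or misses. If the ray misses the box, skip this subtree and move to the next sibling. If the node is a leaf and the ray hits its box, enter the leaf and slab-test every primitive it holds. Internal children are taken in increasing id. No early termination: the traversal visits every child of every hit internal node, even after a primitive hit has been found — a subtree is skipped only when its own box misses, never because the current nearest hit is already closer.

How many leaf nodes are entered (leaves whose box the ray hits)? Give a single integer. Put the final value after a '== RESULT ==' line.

Traverse from the root:
N0 x:[24,65] y:[68/3,36] z:[58/3,98/3] -> hit [24,98/3], descend [29, 39]
  N29 x:[24,42] y:[68/3,36] z:[21,98/3] -> hit [24,98/3], descend [13, 17]
    N13 x:[27,38] y:[73/3,36] z:[80/3,98/3] -> hit [27,98/3], descend [23, 30]
      N23 x:[27,35] y:[91/3,36] z:[29,97/3] -> hit [91/3,97/3], descend [19, 42]
        N19 x:[29,35] y:[107/3,36] z:[29,91/3] -> miss, prune
        N42 x:[27,35] y:[91/3,97/3] z:[91/3,97/3] -> hit [91/3,97/3], descend [25, 26]
          N25 x:[27,32] y:[91/3,97/3] z:[94/3,97/3] -> hit [94/3,32] leaf, test {P14@t=94/3}
          N26 x:[29,35] y:[92/3,32] z:[91/3,97/3] -> hit [92/3,32] leaf, test {P7@t=92/3}
      N30 x:[29,38] y:[73/3,82/3] z:[80/3,98/3] -> miss, prune
    N17 x:[24,42] y:[68/3,106/3] z:[21,27] -> hit [24,27], descend [1, 16]
      N1 x:[24,41] y:[68/3,91/3] z:[22,79/3] -> hit [24,79/3], descend [11, 14]
        N11 x:[35,41] y:[26,91/3] z:[74/3,79/3] -> miss, prune
        N14 x:[24,28] y:[68/3,73/3] z:[22,71/3] -> miss, prune
      N16 x:[24,42] y:[32,106/3] z:[21,27] -> miss, prune
  N39 x:[43,65] y:[27,35] z:[58/3,97/3] -> miss, prune

order=[0, 29, 13, 23, 19, 42, 25, 26, 30, 17, 1, 11, 14, 16, 39]  |boxes|=15  |leaves|=2  hit=P7

== RESULT ==
2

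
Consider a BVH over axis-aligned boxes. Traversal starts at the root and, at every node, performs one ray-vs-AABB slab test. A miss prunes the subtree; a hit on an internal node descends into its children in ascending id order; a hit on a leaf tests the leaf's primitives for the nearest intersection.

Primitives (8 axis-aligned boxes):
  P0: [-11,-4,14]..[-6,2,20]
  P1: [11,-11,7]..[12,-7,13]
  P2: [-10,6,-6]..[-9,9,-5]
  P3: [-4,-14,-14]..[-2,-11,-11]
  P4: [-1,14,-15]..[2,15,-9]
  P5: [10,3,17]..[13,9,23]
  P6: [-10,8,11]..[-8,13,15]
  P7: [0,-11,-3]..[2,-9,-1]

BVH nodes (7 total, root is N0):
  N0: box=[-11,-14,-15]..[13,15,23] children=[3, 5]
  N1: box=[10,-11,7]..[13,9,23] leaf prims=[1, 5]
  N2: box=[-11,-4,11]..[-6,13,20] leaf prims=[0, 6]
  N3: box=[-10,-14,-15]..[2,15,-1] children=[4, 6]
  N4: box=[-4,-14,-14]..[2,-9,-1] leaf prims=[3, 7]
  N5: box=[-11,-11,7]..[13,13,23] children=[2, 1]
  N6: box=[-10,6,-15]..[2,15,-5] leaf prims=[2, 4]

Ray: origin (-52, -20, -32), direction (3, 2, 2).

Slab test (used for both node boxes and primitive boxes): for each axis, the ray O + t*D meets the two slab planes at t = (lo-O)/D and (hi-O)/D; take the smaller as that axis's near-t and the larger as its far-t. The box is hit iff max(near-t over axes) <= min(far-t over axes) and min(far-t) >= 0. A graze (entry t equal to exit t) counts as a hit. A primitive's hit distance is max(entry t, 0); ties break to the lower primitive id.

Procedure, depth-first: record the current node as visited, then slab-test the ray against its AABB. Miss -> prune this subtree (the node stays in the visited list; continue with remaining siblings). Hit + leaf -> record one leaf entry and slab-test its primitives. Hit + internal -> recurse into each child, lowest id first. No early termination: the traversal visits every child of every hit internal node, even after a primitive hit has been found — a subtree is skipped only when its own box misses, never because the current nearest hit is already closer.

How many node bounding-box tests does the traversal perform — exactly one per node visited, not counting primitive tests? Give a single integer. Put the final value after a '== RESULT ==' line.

Traverse from the root:
N0 x:[41/3,65/3] y:[3,35/2] z:[17/2,55/2] -> hit [41/3,35/2], descend [3, 5]
  N3 x:[14,18] y:[3,35/2] z:[17/2,31/2] -> hit [14,31/2], descend [4, 6]
    N4 x:[16,18] y:[3,11/2] z:[9,31/2] -> miss, prune
    N6 x:[14,18] y:[13,35/2] z:[17/2,27/2] -> miss, prune
  N5 x:[41/3,65/3] y:[9/2,33/2] z:[39/2,55/2] -> miss, prune

5 AABB tests over nodes [0, 3, 4, 6, 5]; 0 leaves entered; closest miss.

== RESULT ==
5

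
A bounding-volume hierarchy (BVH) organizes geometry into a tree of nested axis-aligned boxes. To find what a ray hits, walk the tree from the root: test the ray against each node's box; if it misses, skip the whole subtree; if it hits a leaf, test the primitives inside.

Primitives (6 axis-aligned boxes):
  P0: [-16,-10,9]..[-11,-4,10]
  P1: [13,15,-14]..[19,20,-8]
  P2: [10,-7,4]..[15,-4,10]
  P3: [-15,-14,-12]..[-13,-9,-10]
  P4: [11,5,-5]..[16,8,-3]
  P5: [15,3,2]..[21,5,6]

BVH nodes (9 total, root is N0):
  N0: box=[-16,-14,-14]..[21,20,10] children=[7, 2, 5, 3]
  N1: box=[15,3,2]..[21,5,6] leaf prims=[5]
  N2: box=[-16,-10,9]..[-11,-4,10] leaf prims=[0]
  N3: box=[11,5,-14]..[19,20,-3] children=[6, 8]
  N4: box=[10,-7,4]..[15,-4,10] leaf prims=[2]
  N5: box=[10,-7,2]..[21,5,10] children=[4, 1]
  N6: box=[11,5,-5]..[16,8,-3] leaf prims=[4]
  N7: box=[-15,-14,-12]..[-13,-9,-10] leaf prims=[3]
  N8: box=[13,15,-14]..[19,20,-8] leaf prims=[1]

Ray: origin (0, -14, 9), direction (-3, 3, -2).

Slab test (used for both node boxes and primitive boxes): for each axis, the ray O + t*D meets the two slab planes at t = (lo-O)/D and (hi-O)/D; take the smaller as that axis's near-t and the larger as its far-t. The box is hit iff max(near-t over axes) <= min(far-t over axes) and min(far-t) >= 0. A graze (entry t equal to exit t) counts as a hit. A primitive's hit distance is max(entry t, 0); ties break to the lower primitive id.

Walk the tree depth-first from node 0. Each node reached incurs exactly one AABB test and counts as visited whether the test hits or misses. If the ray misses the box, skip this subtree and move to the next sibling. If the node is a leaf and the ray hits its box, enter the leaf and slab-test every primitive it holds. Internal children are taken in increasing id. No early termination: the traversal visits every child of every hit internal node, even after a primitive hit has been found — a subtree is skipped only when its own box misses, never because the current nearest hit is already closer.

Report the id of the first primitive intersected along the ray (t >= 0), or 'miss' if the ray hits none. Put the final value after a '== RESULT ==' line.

Trace the traversal:
N0 x:[-7,16/3] y:[0,34/3] z:[-1/2,23/2] -> hit [0,16/3], descend [2, 3, 5, 7]
  N2 x:[11/3,16/3] y:[4/3,10/3] z:[-1/2,0] -> miss, prune
  N3 x:[-19/3,-11/3] y:[19/3,34/3] z:[6,23/2] -> miss, prune
  N5 x:[-7,-10/3] y:[7/3,19/3] z:[-1/2,7/2] -> miss, prune
  N7 x:[13/3,5] y:[0,5/3] z:[19/2,21/2] -> miss, prune

Visited [0, 2, 3, 5, 7]. Tests: 5 box, 0 leaf. Nearest: miss.

== RESULT ==
miss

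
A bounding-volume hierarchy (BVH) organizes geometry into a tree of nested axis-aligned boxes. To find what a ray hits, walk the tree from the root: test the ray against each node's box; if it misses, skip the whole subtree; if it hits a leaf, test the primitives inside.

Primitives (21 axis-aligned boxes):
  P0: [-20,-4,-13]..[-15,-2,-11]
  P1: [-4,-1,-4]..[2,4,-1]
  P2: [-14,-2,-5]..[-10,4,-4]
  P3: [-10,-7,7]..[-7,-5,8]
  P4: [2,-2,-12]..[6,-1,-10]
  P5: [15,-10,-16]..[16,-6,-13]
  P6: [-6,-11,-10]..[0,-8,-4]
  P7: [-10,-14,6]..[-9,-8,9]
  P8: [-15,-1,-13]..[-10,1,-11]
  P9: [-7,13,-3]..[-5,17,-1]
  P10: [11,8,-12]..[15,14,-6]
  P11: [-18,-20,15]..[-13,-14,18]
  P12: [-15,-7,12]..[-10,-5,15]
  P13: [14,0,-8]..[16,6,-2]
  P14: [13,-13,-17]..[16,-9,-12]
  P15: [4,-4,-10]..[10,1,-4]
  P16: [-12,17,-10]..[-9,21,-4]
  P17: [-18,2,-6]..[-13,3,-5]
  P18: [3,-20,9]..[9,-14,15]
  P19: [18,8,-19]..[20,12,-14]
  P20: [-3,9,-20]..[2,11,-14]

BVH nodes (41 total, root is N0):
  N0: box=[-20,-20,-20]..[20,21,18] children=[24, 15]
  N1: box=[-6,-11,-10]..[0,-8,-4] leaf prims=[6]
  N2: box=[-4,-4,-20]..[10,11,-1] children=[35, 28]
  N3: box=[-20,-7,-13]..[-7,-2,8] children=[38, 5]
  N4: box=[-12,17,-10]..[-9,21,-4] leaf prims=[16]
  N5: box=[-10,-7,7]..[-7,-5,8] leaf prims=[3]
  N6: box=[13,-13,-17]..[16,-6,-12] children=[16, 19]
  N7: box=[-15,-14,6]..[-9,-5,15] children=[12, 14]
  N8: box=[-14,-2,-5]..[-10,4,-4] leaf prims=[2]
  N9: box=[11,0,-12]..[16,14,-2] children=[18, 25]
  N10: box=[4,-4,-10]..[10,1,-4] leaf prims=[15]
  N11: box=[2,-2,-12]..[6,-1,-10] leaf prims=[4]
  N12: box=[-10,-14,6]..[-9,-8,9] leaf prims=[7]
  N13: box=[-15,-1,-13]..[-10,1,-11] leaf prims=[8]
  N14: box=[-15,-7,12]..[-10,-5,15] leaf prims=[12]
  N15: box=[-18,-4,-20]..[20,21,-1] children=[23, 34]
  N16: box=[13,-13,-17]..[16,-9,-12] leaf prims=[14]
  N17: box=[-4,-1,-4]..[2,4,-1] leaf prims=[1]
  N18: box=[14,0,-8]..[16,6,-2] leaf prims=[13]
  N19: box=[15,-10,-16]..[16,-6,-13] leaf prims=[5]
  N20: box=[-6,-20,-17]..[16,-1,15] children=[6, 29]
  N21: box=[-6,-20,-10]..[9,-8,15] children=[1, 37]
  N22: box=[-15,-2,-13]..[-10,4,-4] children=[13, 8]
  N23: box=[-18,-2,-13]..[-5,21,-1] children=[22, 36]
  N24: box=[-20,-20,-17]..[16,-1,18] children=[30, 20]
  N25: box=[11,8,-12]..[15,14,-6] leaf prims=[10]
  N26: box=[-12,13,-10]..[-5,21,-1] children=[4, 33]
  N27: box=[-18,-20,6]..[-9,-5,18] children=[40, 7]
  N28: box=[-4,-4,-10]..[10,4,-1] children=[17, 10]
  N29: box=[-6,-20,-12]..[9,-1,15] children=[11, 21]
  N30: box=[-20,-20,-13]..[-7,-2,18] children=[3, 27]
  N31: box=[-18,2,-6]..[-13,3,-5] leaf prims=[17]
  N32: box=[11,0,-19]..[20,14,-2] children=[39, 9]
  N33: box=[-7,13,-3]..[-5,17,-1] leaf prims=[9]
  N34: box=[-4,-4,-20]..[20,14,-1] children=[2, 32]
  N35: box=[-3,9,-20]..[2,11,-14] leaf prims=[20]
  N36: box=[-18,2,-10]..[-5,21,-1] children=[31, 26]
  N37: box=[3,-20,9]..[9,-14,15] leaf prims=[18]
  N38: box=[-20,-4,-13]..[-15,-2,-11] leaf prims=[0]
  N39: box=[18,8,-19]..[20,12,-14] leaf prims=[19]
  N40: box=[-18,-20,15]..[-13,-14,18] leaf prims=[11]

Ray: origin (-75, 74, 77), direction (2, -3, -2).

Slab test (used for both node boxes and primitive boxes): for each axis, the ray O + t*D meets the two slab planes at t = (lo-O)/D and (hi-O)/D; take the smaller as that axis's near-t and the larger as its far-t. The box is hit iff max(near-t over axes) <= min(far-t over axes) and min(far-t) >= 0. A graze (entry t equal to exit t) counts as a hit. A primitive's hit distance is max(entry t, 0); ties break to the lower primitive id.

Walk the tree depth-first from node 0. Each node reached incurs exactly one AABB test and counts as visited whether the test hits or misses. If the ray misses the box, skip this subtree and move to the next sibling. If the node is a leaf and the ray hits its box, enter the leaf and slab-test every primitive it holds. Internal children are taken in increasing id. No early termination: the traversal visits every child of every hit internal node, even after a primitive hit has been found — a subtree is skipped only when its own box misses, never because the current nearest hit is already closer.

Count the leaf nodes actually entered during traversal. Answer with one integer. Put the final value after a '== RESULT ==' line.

Traverse from the root:
N0 x:[55/2,95/2] y:[53/3,94/3] z:[59/2,97/2] -> hit [59/2,94/3], descend [15, 24]
  N15 x:[57/2,95/2] y:[53/3,26] z:[39,97/2] -> miss, prune
  N24 x:[55/2,91/2] y:[25,94/3] z:[59/2,47] -> hit [59/2,94/3], descend [20, 30]
    N20 x:[69/2,91/2] y:[25,94/3] z:[31,47] -> miss, prune
    N30 x:[55/2,34] y:[76/3,94/3] z:[59/2,45] -> hit [59/2,94/3], descend [3, 27]
      N3 x:[55/2,34] y:[76/3,27] z:[69/2,45] -> miss, prune
      N27 x:[57/2,33] y:[79/3,94/3] z:[59/2,71/2] -> hit [59/2,94/3], descend [7, 40]
        N7 x:[30,33] y:[79/3,88/3] z:[31,71/2] -> miss, prune
        N40 x:[57/2,31] y:[88/3,94/3] z:[59/2,31] -> hit [59/2,31] leaf, test {P11@t=59/2}

Visited [0, 15, 24, 20, 30, 3, 27, 7, 40]. Tests: 9 box, 1 leaf. Nearest: P11.

== RESULT ==
1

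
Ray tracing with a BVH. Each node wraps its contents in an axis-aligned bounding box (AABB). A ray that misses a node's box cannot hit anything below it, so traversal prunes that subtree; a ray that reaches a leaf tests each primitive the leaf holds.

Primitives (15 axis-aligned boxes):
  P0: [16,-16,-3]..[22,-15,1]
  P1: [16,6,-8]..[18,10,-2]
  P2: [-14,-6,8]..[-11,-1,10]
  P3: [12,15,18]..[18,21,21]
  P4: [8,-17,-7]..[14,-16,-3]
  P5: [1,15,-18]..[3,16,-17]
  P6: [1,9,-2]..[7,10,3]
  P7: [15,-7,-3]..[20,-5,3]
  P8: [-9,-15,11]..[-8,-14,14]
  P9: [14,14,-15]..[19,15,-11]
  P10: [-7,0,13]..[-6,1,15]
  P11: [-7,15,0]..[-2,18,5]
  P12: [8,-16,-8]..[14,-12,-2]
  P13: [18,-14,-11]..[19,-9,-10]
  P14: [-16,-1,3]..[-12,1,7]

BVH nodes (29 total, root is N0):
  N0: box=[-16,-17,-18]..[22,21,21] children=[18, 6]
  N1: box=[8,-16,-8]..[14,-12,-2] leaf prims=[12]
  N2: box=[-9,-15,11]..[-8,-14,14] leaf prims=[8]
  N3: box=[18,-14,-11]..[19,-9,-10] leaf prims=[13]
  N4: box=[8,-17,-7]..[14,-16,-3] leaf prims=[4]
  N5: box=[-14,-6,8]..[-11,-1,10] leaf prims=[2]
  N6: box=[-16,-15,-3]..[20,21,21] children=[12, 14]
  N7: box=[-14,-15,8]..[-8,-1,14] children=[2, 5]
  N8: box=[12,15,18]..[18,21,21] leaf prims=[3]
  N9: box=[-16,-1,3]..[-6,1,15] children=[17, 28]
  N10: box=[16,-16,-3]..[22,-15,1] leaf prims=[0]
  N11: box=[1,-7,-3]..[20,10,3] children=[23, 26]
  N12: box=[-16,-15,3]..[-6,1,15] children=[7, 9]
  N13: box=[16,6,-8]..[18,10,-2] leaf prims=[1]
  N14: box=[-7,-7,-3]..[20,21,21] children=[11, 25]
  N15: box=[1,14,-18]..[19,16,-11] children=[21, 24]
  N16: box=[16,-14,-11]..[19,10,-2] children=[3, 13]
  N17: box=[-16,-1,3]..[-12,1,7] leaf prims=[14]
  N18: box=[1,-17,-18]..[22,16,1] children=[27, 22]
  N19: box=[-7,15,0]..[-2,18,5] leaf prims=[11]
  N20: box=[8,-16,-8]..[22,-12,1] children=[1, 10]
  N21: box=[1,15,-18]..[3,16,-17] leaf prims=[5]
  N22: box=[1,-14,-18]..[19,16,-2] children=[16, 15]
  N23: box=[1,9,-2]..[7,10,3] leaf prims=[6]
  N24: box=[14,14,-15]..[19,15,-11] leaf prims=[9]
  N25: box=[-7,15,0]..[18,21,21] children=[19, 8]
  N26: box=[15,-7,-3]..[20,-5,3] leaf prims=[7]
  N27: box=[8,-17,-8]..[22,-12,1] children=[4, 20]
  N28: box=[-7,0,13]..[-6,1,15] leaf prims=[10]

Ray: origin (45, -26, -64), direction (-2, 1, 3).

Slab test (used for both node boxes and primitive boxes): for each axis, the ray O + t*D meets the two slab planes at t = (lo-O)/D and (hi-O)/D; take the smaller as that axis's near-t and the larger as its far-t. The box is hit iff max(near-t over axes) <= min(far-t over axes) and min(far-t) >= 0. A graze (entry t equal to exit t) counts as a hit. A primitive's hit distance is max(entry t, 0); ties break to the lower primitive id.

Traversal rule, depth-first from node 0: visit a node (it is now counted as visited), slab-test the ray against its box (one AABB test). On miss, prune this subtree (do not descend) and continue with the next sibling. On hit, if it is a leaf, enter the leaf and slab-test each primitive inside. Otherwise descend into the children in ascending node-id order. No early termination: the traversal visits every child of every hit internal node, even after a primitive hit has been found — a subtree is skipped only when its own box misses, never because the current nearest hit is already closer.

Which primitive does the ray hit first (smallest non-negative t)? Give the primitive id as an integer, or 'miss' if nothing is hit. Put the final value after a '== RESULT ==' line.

Walk:
N0 x:[23/2,61/2] y:[9,47] z:[46/3,85/3] -> hit [46/3,85/3], descend [6, 18]
  N6 x:[25/2,61/2] y:[11,47] z:[61/3,85/3] -> hit [61/3,85/3], descend [12, 14]
    N12 x:[51/2,61/2] y:[11,27] z:[67/3,79/3] -> hit [51/2,79/3], descend [7, 9]
      N7 x:[53/2,59/2] y:[11,25] z:[24,26] -> miss, prune
      N9 x:[51/2,61/2] y:[25,27] z:[67/3,79/3] -> hit [51/2,79/3], descend [17, 28]
        N17 x:[57/2,61/2] y:[25,27] z:[67/3,71/3] -> miss, prune
        N28 x:[51/2,26] y:[26,27] z:[77/3,79/3] -> hit [26,26] leaf, test {P10@t=26}
    N14 x:[25/2,26] y:[19,47] z:[61/3,85/3] -> hit [61/3,26], descend [11, 25]
      N11 x:[25/2,22] y:[19,36] z:[61/3,67/3] -> hit [61/3,22], descend [23, 26]
        N23 x:[19,22] y:[35,36] z:[62/3,67/3] -> miss, prune
        N26 x:[25/2,15] y:[19,21] z:[61/3,67/3] -> miss, prune
      N25 x:[27/2,26] y:[41,47] z:[64/3,85/3] -> miss, prune
  N18 x:[23/2,22] y:[9,42] z:[46/3,65/3] -> hit [46/3,65/3], descend [22, 27]
    N22 x:[13,22] y:[12,42] z:[46/3,62/3] -> hit [46/3,62/3], descend [15, 16]
      N15 x:[13,22] y:[40,42] z:[46/3,53/3] -> miss, prune
      N16 x:[13,29/2] y:[12,36] z:[53/3,62/3] -> miss, prune
    N27 x:[23/2,37/2] y:[9,14] z:[56/3,65/3] -> miss, prune

17 AABB tests over nodes [0, 6, 12, 7, 9, 17, 28, 14, 11, 23, 26, 25, 18, 22, 15, 16, 27]; 1 leaf entered; closest P10.

== RESULT ==
10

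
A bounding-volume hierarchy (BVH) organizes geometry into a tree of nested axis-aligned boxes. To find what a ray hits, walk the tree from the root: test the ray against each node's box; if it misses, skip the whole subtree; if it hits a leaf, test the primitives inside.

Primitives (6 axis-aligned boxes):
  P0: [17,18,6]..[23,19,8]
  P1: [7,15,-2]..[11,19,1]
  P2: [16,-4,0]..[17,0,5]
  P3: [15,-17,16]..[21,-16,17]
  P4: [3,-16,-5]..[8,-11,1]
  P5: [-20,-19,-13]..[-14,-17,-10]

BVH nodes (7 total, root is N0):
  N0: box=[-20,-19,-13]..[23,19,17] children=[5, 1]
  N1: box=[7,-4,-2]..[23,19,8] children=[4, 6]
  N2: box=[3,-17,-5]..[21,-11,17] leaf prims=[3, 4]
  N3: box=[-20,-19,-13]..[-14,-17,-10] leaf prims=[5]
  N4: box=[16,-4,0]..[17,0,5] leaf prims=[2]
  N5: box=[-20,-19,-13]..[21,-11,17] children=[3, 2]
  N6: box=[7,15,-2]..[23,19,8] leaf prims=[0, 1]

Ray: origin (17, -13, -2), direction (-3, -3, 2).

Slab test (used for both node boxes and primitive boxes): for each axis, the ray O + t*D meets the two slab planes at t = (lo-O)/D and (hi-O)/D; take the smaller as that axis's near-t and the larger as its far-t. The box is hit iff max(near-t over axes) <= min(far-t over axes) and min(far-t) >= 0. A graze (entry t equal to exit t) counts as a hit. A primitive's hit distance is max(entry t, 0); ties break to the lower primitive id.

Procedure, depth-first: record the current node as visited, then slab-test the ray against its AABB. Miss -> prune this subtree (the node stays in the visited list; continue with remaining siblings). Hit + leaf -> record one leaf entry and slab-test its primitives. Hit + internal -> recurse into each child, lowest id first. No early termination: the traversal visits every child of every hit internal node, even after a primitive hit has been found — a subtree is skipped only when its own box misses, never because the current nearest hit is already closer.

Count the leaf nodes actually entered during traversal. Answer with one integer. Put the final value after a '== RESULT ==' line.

Walk:
N0 x:[-2,37/3] y:[-32/3,2] z:[-11/2,19/2] -> hit [-2,2], descend [1, 5]
  N1 x:[-2,10/3] y:[-32/3,-3] z:[0,5] -> miss, prune
  N5 x:[-4/3,37/3] y:[-2/3,2] z:[-11/2,19/2] -> hit [-2/3,2], descend [2, 3]
    N2 x:[-4/3,14/3] y:[-2/3,4/3] z:[-3/2,19/2] -> hit [-2/3,4/3] leaf, test {P3(miss), P4(miss)}
    N3 x:[31/3,37/3] y:[4/3,2] z:[-11/2,-4] -> miss, prune

order=[0, 1, 5, 2, 3]  |boxes|=5  |leaves|=1  hit=miss

== RESULT ==
1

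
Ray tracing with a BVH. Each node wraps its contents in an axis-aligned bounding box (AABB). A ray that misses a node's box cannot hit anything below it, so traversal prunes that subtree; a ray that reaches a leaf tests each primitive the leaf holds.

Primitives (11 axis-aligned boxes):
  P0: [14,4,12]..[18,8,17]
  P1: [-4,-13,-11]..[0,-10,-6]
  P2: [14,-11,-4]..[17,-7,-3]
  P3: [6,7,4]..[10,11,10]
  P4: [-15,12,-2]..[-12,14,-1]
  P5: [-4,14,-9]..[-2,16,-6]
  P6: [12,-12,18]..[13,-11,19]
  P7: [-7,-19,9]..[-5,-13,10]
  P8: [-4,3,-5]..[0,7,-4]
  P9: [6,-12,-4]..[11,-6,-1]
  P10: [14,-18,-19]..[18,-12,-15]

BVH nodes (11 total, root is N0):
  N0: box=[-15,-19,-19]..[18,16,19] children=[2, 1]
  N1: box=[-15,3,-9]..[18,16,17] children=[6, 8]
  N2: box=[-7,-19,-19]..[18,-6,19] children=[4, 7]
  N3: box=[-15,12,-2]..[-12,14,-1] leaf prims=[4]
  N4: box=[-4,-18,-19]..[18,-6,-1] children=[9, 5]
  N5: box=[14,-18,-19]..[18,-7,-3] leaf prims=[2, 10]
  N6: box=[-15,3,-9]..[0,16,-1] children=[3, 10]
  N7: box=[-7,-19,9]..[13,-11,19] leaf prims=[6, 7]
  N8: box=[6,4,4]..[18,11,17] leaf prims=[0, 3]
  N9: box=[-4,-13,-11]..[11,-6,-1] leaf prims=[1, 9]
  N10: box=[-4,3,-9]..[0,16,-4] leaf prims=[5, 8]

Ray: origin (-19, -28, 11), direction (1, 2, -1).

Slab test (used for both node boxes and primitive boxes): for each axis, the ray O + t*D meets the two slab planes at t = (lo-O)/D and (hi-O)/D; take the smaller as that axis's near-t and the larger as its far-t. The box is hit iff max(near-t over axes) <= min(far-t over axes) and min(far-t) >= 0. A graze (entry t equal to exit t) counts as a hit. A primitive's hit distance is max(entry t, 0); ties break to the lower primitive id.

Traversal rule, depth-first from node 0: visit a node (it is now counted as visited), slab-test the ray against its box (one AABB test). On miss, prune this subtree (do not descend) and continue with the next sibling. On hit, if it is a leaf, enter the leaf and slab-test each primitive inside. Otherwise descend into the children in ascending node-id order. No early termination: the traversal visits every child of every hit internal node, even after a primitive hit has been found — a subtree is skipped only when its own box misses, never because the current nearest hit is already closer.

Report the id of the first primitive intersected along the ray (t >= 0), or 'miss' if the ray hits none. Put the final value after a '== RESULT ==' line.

Traverse from the root:
N0 x:[4,37] y:[9/2,22] z:[-8,30] -> hit [9/2,22], descend [1, 2]
  N1 x:[4,37] y:[31/2,22] z:[-6,20] -> hit [31/2,20], descend [6, 8]
    N6 x:[4,19] y:[31/2,22] z:[12,20] -> hit [31/2,19], descend [3, 10]
      N3 x:[4,7] y:[20,21] z:[12,13] -> miss, prune
      N10 x:[15,19] y:[31/2,22] z:[15,20] -> hit [31/2,19] leaf, test {P5(miss), P8@t=31/2}
    N8 x:[25,37] y:[16,39/2] z:[-6,7] -> miss, prune
  N2 x:[12,37] y:[9/2,11] z:[-8,30] -> miss, prune

Summary -> nodes [0, 1, 6, 3, 10, 8, 2]; box-tests=7; leaf-entries=1; first=P8

== RESULT ==
8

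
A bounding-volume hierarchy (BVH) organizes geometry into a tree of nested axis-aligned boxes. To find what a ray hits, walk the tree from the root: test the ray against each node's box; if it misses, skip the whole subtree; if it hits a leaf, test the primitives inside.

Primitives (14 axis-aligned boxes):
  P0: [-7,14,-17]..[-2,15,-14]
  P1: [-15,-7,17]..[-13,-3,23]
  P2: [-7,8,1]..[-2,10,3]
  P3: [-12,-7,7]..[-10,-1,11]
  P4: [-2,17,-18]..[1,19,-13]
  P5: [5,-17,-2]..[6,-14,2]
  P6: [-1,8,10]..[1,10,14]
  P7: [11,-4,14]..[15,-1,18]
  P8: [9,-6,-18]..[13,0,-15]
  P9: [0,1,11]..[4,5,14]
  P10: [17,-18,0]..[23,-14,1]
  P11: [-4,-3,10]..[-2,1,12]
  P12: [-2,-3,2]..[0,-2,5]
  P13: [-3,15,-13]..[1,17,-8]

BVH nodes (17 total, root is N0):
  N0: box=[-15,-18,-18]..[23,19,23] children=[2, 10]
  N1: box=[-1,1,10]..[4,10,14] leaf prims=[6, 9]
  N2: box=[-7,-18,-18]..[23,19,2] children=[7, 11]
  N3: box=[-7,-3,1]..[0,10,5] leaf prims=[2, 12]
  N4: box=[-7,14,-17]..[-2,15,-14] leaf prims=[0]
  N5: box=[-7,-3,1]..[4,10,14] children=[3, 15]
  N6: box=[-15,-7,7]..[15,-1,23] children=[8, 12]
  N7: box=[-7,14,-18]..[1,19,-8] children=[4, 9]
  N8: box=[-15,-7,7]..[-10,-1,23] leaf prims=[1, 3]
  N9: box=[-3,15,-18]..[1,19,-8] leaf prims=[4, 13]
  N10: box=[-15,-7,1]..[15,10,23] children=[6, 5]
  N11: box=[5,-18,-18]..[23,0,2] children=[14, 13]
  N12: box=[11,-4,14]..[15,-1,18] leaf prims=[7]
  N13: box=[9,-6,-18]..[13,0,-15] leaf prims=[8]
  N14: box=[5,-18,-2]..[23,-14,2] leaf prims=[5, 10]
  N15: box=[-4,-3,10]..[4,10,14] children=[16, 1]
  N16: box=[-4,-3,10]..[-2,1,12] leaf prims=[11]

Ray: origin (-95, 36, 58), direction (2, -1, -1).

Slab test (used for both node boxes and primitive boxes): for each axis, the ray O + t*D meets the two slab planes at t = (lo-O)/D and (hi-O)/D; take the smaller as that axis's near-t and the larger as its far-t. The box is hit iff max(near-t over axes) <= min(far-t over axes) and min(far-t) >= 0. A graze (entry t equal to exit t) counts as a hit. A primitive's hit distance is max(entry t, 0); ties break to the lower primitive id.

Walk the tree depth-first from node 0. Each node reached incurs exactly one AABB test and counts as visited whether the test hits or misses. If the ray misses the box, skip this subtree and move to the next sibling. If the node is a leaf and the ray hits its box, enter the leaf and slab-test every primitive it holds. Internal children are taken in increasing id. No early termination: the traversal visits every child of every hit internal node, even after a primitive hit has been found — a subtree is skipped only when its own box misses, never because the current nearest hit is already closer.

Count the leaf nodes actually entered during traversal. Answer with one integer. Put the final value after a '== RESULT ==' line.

Traverse from the root:
N0 x:[40,59] y:[17,54] z:[35,76] -> hit [40,54], descend [2, 10]
  N2 x:[44,59] y:[17,54] z:[56,76] -> miss, prune
  N10 x:[40,55] y:[26,43] z:[35,57] -> hit [40,43], descend [5, 6]
    N5 x:[44,99/2] y:[26,39] z:[44,57] -> miss, prune
    N6 x:[40,55] y:[37,43] z:[35,51] -> hit [40,43], descend [8, 12]
      N8 x:[40,85/2] y:[37,43] z:[35,51] -> hit [40,85/2] leaf, test {P1@t=40, P3(miss)}
      N12 x:[53,55] y:[37,40] z:[40,44] -> miss, prune

7 AABB tests over nodes [0, 2, 10, 5, 6, 8, 12]; 1 leaf entered; closest P1.

== RESULT ==
1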